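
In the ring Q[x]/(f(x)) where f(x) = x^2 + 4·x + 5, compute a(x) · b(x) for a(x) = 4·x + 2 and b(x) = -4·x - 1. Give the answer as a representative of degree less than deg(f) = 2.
a · b ≡ 52·x + 78 (mod f(x))

First multiply in Q[x] without reducing: a · b = -16·x^2 - 12·x - 2. Now divide by f(x) = x^2 + 4·x + 5, eliminating the leading term at each step:
  leading term -16·x^2: subtract (-16)·f(x) = -16·x^2 - 64·x - 80, leaving 52·x + 78
The degree is now < 2, so this is the remainder. Hence a · b ≡ 52·x + 78 in Q[x]/(f).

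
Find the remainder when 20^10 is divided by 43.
Use repeated squaring. Binary(10) = 1010. Walk through the bits of the exponent 10 left-to-right: at each bit after the leading one, square the running value, then multiply by 20 if the bit is 1 (always reducing mod 43):
  bit 1 = 1 (leading): start with 20.
  bit 2 = 0: square 20^2 = 400 ≡ 13 (mod 43).
  bit 3 = 1: square 13^2 = 169 ≡ 40; bit is 1, so multiply 40·20 = 800 ≡ 26 (mod 43).
  bit 4 = 0: square 26^2 = 676 ≡ 31 (mod 43).
Final value: 20^10 ≡ 31 (mod 43).

Final answer: 31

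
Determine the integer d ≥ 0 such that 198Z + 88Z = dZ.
(198, 88) = (22); d = 22

In the PID Z, (a, b) is generated by gcd(a, b). Compute gcd(198, 88) with the extended Euclidean algorithm, tracking rows (r, s, t) with s·198 + t·88 = r:
  row A: (198, 1, 0)   [1·198 + 0·88 = 198]
  row B: (88, 0, 1)   [0·198 + 1·88 = 88]
  198 = 2·88 + 22   → row C = row A − 2·row B = (22, 1, −2)   [check: 1·198 − 2·88 = 22]
  88 = 4·22 + 0   → remainder 0, stop. gcd = 22 (last nonzero row C).
So gcd(198, 88) = 22, with Bézout identity 1·198 − 2·88 = 22. Containment (⊇): the Bézout identity exhibits 22 as an element of (198, 88), giving (22) ⊆ (198, 88). Containment (⊆): since 22 | 198 and 22 | 88 (198 = 22·9, 88 = 22·4), every Z-linear combination of 198 and 88 is divisible by 22, so (198, 88) ⊆ (22). Therefore (198, 88) = (22), d = 22.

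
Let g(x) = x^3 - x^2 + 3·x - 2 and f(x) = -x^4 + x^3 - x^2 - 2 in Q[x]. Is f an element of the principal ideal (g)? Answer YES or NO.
In Q[x] the ideal (g) consists of all multiples of g, so f ∈ (g) iff g | f, i.e. iff the remainder of f on division by g is 0. Divide f by g (g is monic, so eliminate the leading term of the running remainder at each step):
  leading term -x^4: subtract (-x)·g(x) = -x^4 + x^3 - 3·x^2 + 2·x, leaving 2·x^2 - 2·x - 2
The remainder r(x) = 2·x^2 - 2·x - 2 ≠ 0 (and deg r < deg g), so g ∤ f, i.e. f ∉ (g).

Final answer: NO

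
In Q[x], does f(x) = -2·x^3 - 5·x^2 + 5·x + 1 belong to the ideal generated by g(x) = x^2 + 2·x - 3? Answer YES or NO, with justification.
NO

In Q[x] the ideal (g) consists of all multiples of g, so f ∈ (g) iff g | f, i.e. iff the remainder of f on division by g is 0. Divide f by g (g is monic, so eliminate the leading term of the running remainder at each step):
  leading term -2·x^3: subtract (-2·x)·g(x) = -2·x^3 - 4·x^2 + 6·x, leaving -x^2 - x + 1
  leading term -x^2: subtract (-1)·g(x) = -x^2 - 2·x + 3, leaving x - 2
The remainder r(x) = x - 2 ≠ 0 (and deg r < deg g), so g ∤ f, i.e. f ∉ (g).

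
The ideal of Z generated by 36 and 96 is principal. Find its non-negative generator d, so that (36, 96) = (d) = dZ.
In the PID Z, (a, b) is generated by gcd(a, b). Compute gcd(96, 36) with the extended Euclidean algorithm, tracking rows (r, s, t) with s·96 + t·36 = r:
  row A: (96, 1, 0)   [1·96 + 0·36 = 96]
  row B: (36, 0, 1)   [0·96 + 1·36 = 36]
  96 = 2·36 + 24   → row C = row A − 2·row B = (24, 1, −2)   [check: 1·96 − 2·36 = 24]
  36 = 1·24 + 12   → row D = row B − 1·row C = (12, −1, 3)   [check: −1·96 + 3·36 = 12]
  24 = 2·12 + 0   → remainder 0, stop. gcd = 12 (last nonzero row D).
So gcd(36, 96) = 12, with Bézout identity −1·96 + 3·36 = 12. Containment (⊇): the Bézout identity exhibits 12 as an element of (36, 96), giving (12) ⊆ (36, 96). Containment (⊆): since 12 | 36 and 12 | 96 (36 = 12·3, 96 = 12·8), every Z-linear combination of 36 and 96 is divisible by 12, so (36, 96) ⊆ (12). Therefore (36, 96) = (12), d = 12.

Final answer: (36, 96) = (12); d = 12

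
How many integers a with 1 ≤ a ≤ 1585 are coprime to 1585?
1264

The number of a ∈ {1, ..., 1585} with gcd(a, 1585) = 1 is by definition Euler's totient φ(1585). φ is multiplicative, with φ(p^e) = p^e − p^(e−1). Factorise 1585 = 5 · 317. Then
  φ(1585) = (5 − 1) · (317 − 1) = 4 · 316 = 1264.
So there are 1264 such integers.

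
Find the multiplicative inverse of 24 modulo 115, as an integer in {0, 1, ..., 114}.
24^(−1) ≡ 24 (mod 115)

Apply the extended Euclidean algorithm to (115, 24), tracking rows (r, s, t) with s·115 + t·24 = r. Each division r_prev = q·r_cur + r_new produces the new row as (previous row) − q·(current row):
  row A: (115, 1, 0)   [1·115 + 0·24 = 115]
  row B: (24, 0, 1)   [0·115 + 1·24 = 24]
  115 = 4·24 + 19   → row C = row A − 4·row B = (19, 1, −4)   [check: 1·115 − 4·24 = 19]
  24 = 1·19 + 5   → row D = row B − 1·row C = (5, −1, 5)   [check: −1·115 + 5·24 = 5]
  19 = 3·5 + 4   → row E = row C − 3·row D = (4, 4, −19)   [check: 4·115 − 19·24 = 4]
  5 = 1·4 + 1   → row F = row D − 1·row E = (1, −5, 24)   [check: −5·115 + 24·24 = 1]
  4 = 4·1 + 0   → remainder 0, stop. gcd = 1 (last nonzero row F).
The gcd is 1, so 24 is invertible mod 115. The last nonzero row gives −5·115 + 24·24 = 1, so t = 24. So 24^(−1) ≡ 24 (mod 115). Verify: 24 · 24 = 576 ≡ 1 (mod 115). ✓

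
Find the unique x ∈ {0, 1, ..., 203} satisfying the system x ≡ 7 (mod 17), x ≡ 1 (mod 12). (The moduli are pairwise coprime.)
x ≡ 109 (mod 204); the representative in [0, 204) is 109

The moduli 17, 12 are pairwise coprime, so by the CRT there is a unique solution mod 17·12 = 204.
Solve by successive substitution. Start with x ≡ 7 (mod 17).
  Combine with x ≡ 1 (mod 12): write x = 7 + 17·t and require 7 + 17·t ≡ 1 (mod 12), i.e. 17·t ≡ 1 − 7 ≡ 6 (mod 12). Since 17^(−1) ≡ 5 (mod 12) (17 ≡ 5 (mod 12)), t ≡ 5·6 ≡ 6 (mod 12). So x ≡ 7 + 17·6 = 109 (mod 204).
Unique solution in [0, 204): x = 109.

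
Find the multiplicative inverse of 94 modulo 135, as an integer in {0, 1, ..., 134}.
Apply the extended Euclidean algorithm to (135, 94), tracking rows (r, s, t) with s·135 + t·94 = r. Each division r_prev = q·r_cur + r_new produces the new row as (previous row) − q·(current row):
  row A: (135, 1, 0)   [1·135 + 0·94 = 135]
  row B: (94, 0, 1)   [0·135 + 1·94 = 94]
  135 = 1·94 + 41   → row C = row A − 1·row B = (41, 1, −1)   [check: 1·135 − 1·94 = 41]
  94 = 2·41 + 12   → row D = row B − 2·row C = (12, −2, 3)   [check: −2·135 + 3·94 = 12]
  41 = 3·12 + 5   → row E = row C − 3·row D = (5, 7, −10)   [check: 7·135 − 10·94 = 5]
  12 = 2·5 + 2   → row F = row D − 2·row E = (2, −16, 23)   [check: −16·135 + 23·94 = 2]
  5 = 2·2 + 1   → row G = row E − 2·row F = (1, 39, −56)   [check: 39·135 − 56·94 = 1]
  2 = 2·1 + 0   → remainder 0, stop. gcd = 1 (last nonzero row G).
The gcd is 1, so 94 is invertible mod 135. The last nonzero row gives 39·135 − 56·94 = 1, so t = −56. So 94^(−1) ≡ −56 ≡ 79 (mod 135). Verify: 94 · 79 = 7426 ≡ 1 (mod 135). ✓

Final answer: 94^(−1) ≡ 79 (mod 135)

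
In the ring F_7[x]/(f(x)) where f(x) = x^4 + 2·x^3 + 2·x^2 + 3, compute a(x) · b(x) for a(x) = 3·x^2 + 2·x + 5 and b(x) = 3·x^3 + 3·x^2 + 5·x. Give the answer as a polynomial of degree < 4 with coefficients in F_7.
Multiply as integer polynomials: a · b = 9·x^5 + 15·x^4 + 36·x^3 + 25·x^2 + 25·x. Reducing coefficients mod 7: a · b ≡ 2·x^5 + x^4 + x^3 + 4·x^2 + 4·x. Now divide by f(x) = x^4 + 2·x^3 + 2·x^2 + 3 in F_7[x], eliminating the leading term at each step:
  leading term 2·x^5: subtract (2·x)·f(x) = 2·x^5 + 4·x^4 + 4·x^3 + 6·x, leaving 4·x^4 + 4·x^3 + 4·x^2 + 5·x (coefficients mod 7)
  leading term 4·x^4: subtract (4)·f(x) = 4·x^4 + x^3 + x^2 + 5, leaving 3·x^3 + 3·x^2 + 5·x + 2 (coefficients mod 7)
The degree is now < 4, so this is the remainder. Hence a · b ≡ 3·x^3 + 3·x^2 + 5·x + 2 in F_7[x]/(f).

Final answer: a · b ≡ 3·x^3 + 3·x^2 + 5·x + 2 (mod f(x))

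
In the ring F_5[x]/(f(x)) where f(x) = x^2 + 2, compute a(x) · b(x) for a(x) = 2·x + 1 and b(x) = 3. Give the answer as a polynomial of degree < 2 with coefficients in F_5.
Multiply as integer polynomials: a · b = 6·x + 3. Reducing coefficients mod 5: a · b ≡ x + 3. This already has degree < 2, so no reduction by f is needed. Hence a · b ≡ x + 3 in F_5[x]/(f).

Final answer: a · b ≡ x + 3 (mod f(x))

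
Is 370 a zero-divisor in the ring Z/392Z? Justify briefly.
YES

gcd(370, 392) = 2 > 1, so 370 is not a unit in Z/392Z. In Z/nZ every nonzero non-unit is a zero-divisor: explicitly, take b = 392/gcd = 196 ≠ 0 (mod 392); then 370·196 = 72520 = 185·392, i.e. 370·196 ≡ 0 (mod 392). So 370 is a zero-divisor.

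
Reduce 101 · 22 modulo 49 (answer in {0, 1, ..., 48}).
Reduce the factors first: 101 ≡ 3 (mod 49), so 101 · 22 ≡ 3 · 22 (mod 49). 3 · 22 = 66. Dividing by 49: 66 = 1·49 + 17. So (101 · 22) mod 49 = 17.

Final answer: 17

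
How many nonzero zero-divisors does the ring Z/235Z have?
Z/235Z has 50 nonzero zero-divisors

In Z/235Z each nonzero element is either a unit (gcd with 235 is 1) or a zero-divisor (gcd > 1). The number of units is φ(235): factorise 235 = 5 · 47, so φ(235) = (5 − 1) · (47 − 1) = 4 · 46 = 184. The nonzero elements number 235 − 1 = 234. Hence the nonzero zero-divisors number 234 − 184 = 50.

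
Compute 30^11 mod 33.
Use repeated squaring. Binary(11) = 1011. Walk through the bits of the exponent 11 left-to-right: at each bit after the leading one, square the running value, then multiply by 30 if the bit is 1 (always reducing mod 33):
  bit 1 = 1 (leading): start with 30.
  bit 2 = 0: square 30^2 = 900 ≡ 9 (mod 33).
  bit 3 = 1: square 9^2 = 81 ≡ 15; bit is 1, so multiply 15·30 = 450 ≡ 21 (mod 33).
  bit 4 = 1: square 21^2 = 441 ≡ 12; bit is 1, so multiply 12·30 = 360 ≡ 30 (mod 33).
Final value: 30^11 ≡ 30 (mod 33).

Final answer: 30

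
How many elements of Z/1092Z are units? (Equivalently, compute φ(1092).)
Z/1092Z has φ(1092) = 288 units

An element a ∈ Z/1092Z is a unit iff gcd(a, 1092) = 1, so the number of units is φ(1092). φ is multiplicative, with φ(p^e) = p^e − p^(e−1). Factorise 1092 = 2^2 · 3 · 7 · 13. Then
  φ(1092) = (2^2 − 2^1) · (3 − 1) · (7 − 1) · (13 − 1) = 2 · 2 · 6 · 12 = 288.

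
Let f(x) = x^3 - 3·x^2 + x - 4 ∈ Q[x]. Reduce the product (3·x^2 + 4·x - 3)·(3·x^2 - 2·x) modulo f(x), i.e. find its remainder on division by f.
a · b ≡ 73·x^2 + 9·x + 132 (mod f(x))

First multiply in Q[x] without reducing: a · b = 9·x^4 + 6·x^3 - 17·x^2 + 6·x. Now divide by f(x) = x^3 - 3·x^2 + x - 4, eliminating the leading term at each step:
  leading term 9·x^4: subtract (9·x)·f(x) = 9·x^4 - 27·x^3 + 9·x^2 - 36·x, leaving 33·x^3 - 26·x^2 + 42·x
  leading term 33·x^3: subtract (33)·f(x) = 33·x^3 - 99·x^2 + 33·x - 132, leaving 73·x^2 + 9·x + 132
The degree is now < 3, so this is the remainder. Hence a · b ≡ 73·x^2 + 9·x + 132 in Q[x]/(f).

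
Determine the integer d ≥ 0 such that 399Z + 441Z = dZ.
In the PID Z, (a, b) is generated by gcd(a, b). Compute gcd(441, 399) with the extended Euclidean algorithm, tracking rows (r, s, t) with s·441 + t·399 = r:
  row A: (441, 1, 0)   [1·441 + 0·399 = 441]
  row B: (399, 0, 1)   [0·441 + 1·399 = 399]
  441 = 1·399 + 42   → row C = row A − 1·row B = (42, 1, −1)   [check: 1·441 − 1·399 = 42]
  399 = 9·42 + 21   → row D = row B − 9·row C = (21, −9, 10)   [check: −9·441 + 10·399 = 21]
  42 = 2·21 + 0   → remainder 0, stop. gcd = 21 (last nonzero row D).
So gcd(399, 441) = 21, with Bézout identity −9·441 + 10·399 = 21. Containment (⊇): the Bézout identity exhibits 21 as an element of (399, 441), giving (21) ⊆ (399, 441). Containment (⊆): since 21 | 399 and 21 | 441 (399 = 21·19, 441 = 21·21), every Z-linear combination of 399 and 441 is divisible by 21, so (399, 441) ⊆ (21). Therefore (399, 441) = (21), d = 21.

Final answer: (399, 441) = (21); d = 21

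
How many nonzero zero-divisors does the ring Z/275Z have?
Z/275Z has 74 nonzero zero-divisors

In Z/275Z each nonzero element is either a unit (gcd with 275 is 1) or a zero-divisor (gcd > 1). The number of units is φ(275): factorise 275 = 5^2 · 11, so φ(275) = (5^2 − 5^1) · (11 − 1) = 20 · 10 = 200. The nonzero elements number 275 − 1 = 274. Hence the nonzero zero-divisors number 274 − 200 = 74.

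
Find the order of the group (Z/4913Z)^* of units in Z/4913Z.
|(Z/4913Z)^*| = 4624

(Z/4913Z)^* consists of the classes a with gcd(a, 4913) = 1, so its order is φ(4913). φ is multiplicative, with φ(p^e) = p^e − p^(e−1). Factorise 4913 = 17^3. Then
  φ(4913) = (17^3 − 17^2) = 4624 = 4624.
Thus |(Z/4913Z)^*| = 4624.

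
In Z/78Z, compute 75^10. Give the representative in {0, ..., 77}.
Use repeated squaring. Binary(10) = 1010. Walk through the bits of the exponent 10 left-to-right: at each bit after the leading one, square the running value, then multiply by 75 if the bit is 1 (always reducing mod 78):
  bit 1 = 1 (leading): start with 75.
  bit 2 = 0: square 75^2 = 5625 ≡ 9 (mod 78).
  bit 3 = 1: square 9^2 = 81 ≡ 3; bit is 1, so multiply 3·75 = 225 ≡ 69 (mod 78).
  bit 4 = 0: square 69^2 = 4761 ≡ 3 (mod 78).
Final value: 75^10 ≡ 3 (mod 78).

Final answer: 3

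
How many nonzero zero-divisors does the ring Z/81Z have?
Z/81Z has 26 nonzero zero-divisors

In Z/81Z each nonzero element is either a unit (gcd with 81 is 1) or a zero-divisor (gcd > 1). The number of units is φ(81): factorise 81 = 3^4, so φ(81) = (3^4 − 3^3) = 54 = 54. The nonzero elements number 81 − 1 = 80. Hence the nonzero zero-divisors number 80 − 54 = 26.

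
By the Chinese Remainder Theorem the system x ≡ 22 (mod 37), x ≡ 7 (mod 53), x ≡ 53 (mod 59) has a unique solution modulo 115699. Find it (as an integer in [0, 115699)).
x ≡ 50675 (mod 115699); the representative in [0, 115699) is 50675

The moduli 37, 53, 59 are pairwise coprime, so by the CRT there is a unique solution mod 37·53·59 = 115699.
Solve by successive substitution. Start with x ≡ 22 (mod 37).
  Combine with x ≡ 7 (mod 53): write x = 22 + 37·t and require 22 + 37·t ≡ 7 (mod 53), i.e. 37·t ≡ 7 − 22 ≡ 38 (mod 53). Since 37^(−1) ≡ 43 (mod 53), t ≡ 43·38 ≡ 44 (mod 53). So x ≡ 22 + 37·44 = 1650 (mod 1961).
  Combine with x ≡ 53 (mod 59): write x = 1650 + 1961·t and require 1650 + 1961·t ≡ 53 (mod 59), i.e. 1961·t ≡ 53 − 1650 ≡ 55 (mod 59). Since 1961^(−1) ≡ 38 (mod 59) (1961 ≡ 14 (mod 59)), t ≡ 38·55 ≡ 25 (mod 59). So x ≡ 1650 + 1961·25 = 50675 (mod 115699).
Unique solution in [0, 115699): x = 50675.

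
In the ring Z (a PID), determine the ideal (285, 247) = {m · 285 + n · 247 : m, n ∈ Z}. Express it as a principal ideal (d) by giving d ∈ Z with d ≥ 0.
(285, 247) = (19); d = 19

In the PID Z, (a, b) is generated by gcd(a, b). Compute gcd(285, 247) with the extended Euclidean algorithm, tracking rows (r, s, t) with s·285 + t·247 = r:
  row A: (285, 1, 0)   [1·285 + 0·247 = 285]
  row B: (247, 0, 1)   [0·285 + 1·247 = 247]
  285 = 1·247 + 38   → row C = row A − 1·row B = (38, 1, −1)   [check: 1·285 − 1·247 = 38]
  247 = 6·38 + 19   → row D = row B − 6·row C = (19, −6, 7)   [check: −6·285 + 7·247 = 19]
  38 = 2·19 + 0   → remainder 0, stop. gcd = 19 (last nonzero row D).
So gcd(285, 247) = 19, with Bézout identity −6·285 + 7·247 = 19. Containment (⊇): the Bézout identity exhibits 19 as an element of (285, 247), giving (19) ⊆ (285, 247). Containment (⊆): since 19 | 285 and 19 | 247 (285 = 19·15, 247 = 19·13), every Z-linear combination of 285 and 247 is divisible by 19, so (285, 247) ⊆ (19). Therefore (285, 247) = (19), d = 19.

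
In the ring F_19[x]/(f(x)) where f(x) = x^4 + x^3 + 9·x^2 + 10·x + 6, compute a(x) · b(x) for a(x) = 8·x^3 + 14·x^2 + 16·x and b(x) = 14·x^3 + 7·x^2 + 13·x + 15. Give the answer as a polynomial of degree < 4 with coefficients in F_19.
a · b ≡ 10·x^3 + 18·x^2 + 8·x (mod f(x))

Multiply as integer polynomials: a · b = 112·x^6 + 252·x^5 + 426·x^4 + 414·x^3 + 418·x^2 + 240·x. Reducing coefficients mod 19: a · b ≡ 17·x^6 + 5·x^5 + 8·x^4 + 15·x^3 + 12·x. Now divide by f(x) = x^4 + x^3 + 9·x^2 + 10·x + 6 in F_19[x], eliminating the leading term at each step:
  leading term 17·x^6: subtract (17·x^2)·f(x) = 17·x^6 + 17·x^5 + x^4 + 18·x^3 + 7·x^2, leaving 7·x^5 + 7·x^4 + 16·x^3 + 12·x^2 + 12·x (coefficients mod 19)
  leading term 7·x^5: subtract (7·x)·f(x) = 7·x^5 + 7·x^4 + 6·x^3 + 13·x^2 + 4·x, leaving 10·x^3 + 18·x^2 + 8·x (coefficients mod 19)
The degree is now < 4, so this is the remainder. Hence a · b ≡ 10·x^3 + 18·x^2 + 8·x in F_19[x]/(f).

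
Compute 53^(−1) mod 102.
53^(−1) ≡ 77 (mod 102)

Apply the extended Euclidean algorithm to (102, 53), tracking rows (r, s, t) with s·102 + t·53 = r. Each division r_prev = q·r_cur + r_new produces the new row as (previous row) − q·(current row):
  row A: (102, 1, 0)   [1·102 + 0·53 = 102]
  row B: (53, 0, 1)   [0·102 + 1·53 = 53]
  102 = 1·53 + 49   → row C = row A − 1·row B = (49, 1, −1)   [check: 1·102 − 1·53 = 49]
  53 = 1·49 + 4   → row D = row B − 1·row C = (4, −1, 2)   [check: −1·102 + 2·53 = 4]
  49 = 12·4 + 1   → row E = row C − 12·row D = (1, 13, −25)   [check: 13·102 − 25·53 = 1]
  4 = 4·1 + 0   → remainder 0, stop. gcd = 1 (last nonzero row E).
The gcd is 1, so 53 is invertible mod 102. The last nonzero row gives 13·102 − 25·53 = 1, so t = −25. So 53^(−1) ≡ −25 ≡ 77 (mod 102). Verify: 53 · 77 = 4081 ≡ 1 (mod 102). ✓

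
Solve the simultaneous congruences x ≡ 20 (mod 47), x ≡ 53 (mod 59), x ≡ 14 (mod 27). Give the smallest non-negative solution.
x ≡ 67136 (mod 74871); the representative in [0, 74871) is 67136

The moduli 47, 59, 27 are pairwise coprime, so by the CRT there is a unique solution mod 47·59·27 = 74871.
Solve by successive substitution. Start with x ≡ 20 (mod 47).
  Combine with x ≡ 53 (mod 59): write x = 20 + 47·t and require 20 + 47·t ≡ 53 (mod 59), i.e. 47·t ≡ 53 − 20 ≡ 33 (mod 59). Since 47^(−1) ≡ 54 (mod 59), t ≡ 54·33 ≡ 12 (mod 59). So x ≡ 20 + 47·12 = 584 (mod 2773).
  Combine with x ≡ 14 (mod 27): write x = 584 + 2773·t and require 584 + 2773·t ≡ 14 (mod 27), i.e. 2773·t ≡ 14 − 584 ≡ 24 (mod 27). Since 2773^(−1) ≡ 10 (mod 27) (2773 ≡ 19 (mod 27)), t ≡ 10·24 ≡ 24 (mod 27). So x ≡ 584 + 2773·24 = 67136 (mod 74871).
Unique solution in [0, 74871): x = 67136.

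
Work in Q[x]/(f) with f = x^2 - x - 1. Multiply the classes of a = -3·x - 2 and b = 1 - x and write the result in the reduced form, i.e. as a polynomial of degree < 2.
a · b ≡ 2·x + 1 (mod f(x))

First multiply in Q[x] without reducing: a · b = 3·x^2 - x - 2. Now divide by f(x) = x^2 - x - 1, eliminating the leading term at each step:
  leading term 3·x^2: subtract (3)·f(x) = 3·x^2 - 3·x - 3, leaving 2·x + 1
The degree is now < 2, so this is the remainder. Hence a · b ≡ 2·x + 1 in Q[x]/(f).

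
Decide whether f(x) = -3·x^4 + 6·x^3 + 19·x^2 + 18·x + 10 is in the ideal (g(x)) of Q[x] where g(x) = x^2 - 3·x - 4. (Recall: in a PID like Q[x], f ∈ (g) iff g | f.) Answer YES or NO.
In Q[x] the ideal (g) consists of all multiples of g, so f ∈ (g) iff g | f, i.e. iff the remainder of f on division by g is 0. Divide f by g (g is monic, so eliminate the leading term of the running remainder at each step):
  leading term -3·x^4: subtract (-3·x^2)·g(x) = -3·x^4 + 9·x^3 + 12·x^2, leaving -3·x^3 + 7·x^2 + 18·x + 10
  leading term -3·x^3: subtract (-3·x)·g(x) = -3·x^3 + 9·x^2 + 12·x, leaving -2·x^2 + 6·x + 10
  leading term -2·x^2: subtract (-2)·g(x) = -2·x^2 + 6·x + 8, leaving 2
The remainder r(x) = 2 ≠ 0 (and deg r < deg g), so g ∤ f, i.e. f ∉ (g).

Final answer: NO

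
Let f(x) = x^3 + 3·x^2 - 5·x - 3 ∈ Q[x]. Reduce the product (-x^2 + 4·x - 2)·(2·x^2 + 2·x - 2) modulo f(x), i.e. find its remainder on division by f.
a · b ≡ -40·x^2 + 42·x + 40 (mod f(x))

First multiply in Q[x] without reducing: a · b = -2·x^4 + 6·x^3 + 6·x^2 - 12·x + 4. Now divide by f(x) = x^3 + 3·x^2 - 5·x - 3, eliminating the leading term at each step:
  leading term -2·x^4: subtract (-2·x)·f(x) = -2·x^4 - 6·x^3 + 10·x^2 + 6·x, leaving 12·x^3 - 4·x^2 - 18·x + 4
  leading term 12·x^3: subtract (12)·f(x) = 12·x^3 + 36·x^2 - 60·x - 36, leaving -40·x^2 + 42·x + 40
The degree is now < 3, so this is the remainder. Hence a · b ≡ -40·x^2 + 42·x + 40 in Q[x]/(f).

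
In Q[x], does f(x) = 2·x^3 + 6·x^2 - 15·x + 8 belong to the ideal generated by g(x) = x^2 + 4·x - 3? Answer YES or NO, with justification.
NO

In Q[x] the ideal (g) consists of all multiples of g, so f ∈ (g) iff g | f, i.e. iff the remainder of f on division by g is 0. Divide f by g (g is monic, so eliminate the leading term of the running remainder at each step):
  leading term 2·x^3: subtract (2·x)·g(x) = 2·x^3 + 8·x^2 - 6·x, leaving -2·x^2 - 9·x + 8
  leading term -2·x^2: subtract (-2)·g(x) = -2·x^2 - 8·x + 6, leaving 2 - x
The remainder r(x) = 2 - x ≠ 0 (and deg r < deg g), so g ∤ f, i.e. f ∉ (g).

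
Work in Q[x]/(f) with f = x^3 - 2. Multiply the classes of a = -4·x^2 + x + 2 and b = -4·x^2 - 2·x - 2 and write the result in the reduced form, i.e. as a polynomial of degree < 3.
First multiply in Q[x] without reducing: a · b = 16·x^4 + 4·x^3 - 2·x^2 - 6·x - 4. Now divide by f(x) = x^3 - 2, eliminating the leading term at each step:
  leading term 16·x^4: subtract (16·x)·f(x) = 16·x^4 - 32·x, leaving 4·x^3 - 2·x^2 + 26·x - 4
  leading term 4·x^3: subtract (4)·f(x) = 4·x^3 - 8, leaving -2·x^2 + 26·x + 4
The degree is now < 3, so this is the remainder. Hence a · b ≡ -2·x^2 + 26·x + 4 in Q[x]/(f).

Final answer: a · b ≡ -2·x^2 + 26·x + 4 (mod f(x))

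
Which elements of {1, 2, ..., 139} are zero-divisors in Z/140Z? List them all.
nonzero zero-divisors of Z/140Z = {2, 4, 5, 6, 7, 8, 10, 12, 14, 15, 16, 18, 20, 21, 22, 24, 25, 26, 28, 30, 32, 34, 35, 36, 38, 40, 42, 44, 45, 46, 48, 49, 50, 52, 54, 55, 56, 58, 60, 62, 63, 64, 65, 66, 68, 70, 72, 74, 75, 76, 77, 78, 80, 82, 84, 85, 86, 88, 90, 91, 92, 94, 95, 96, 98, 100, 102, 104, 105, 106, 108, 110, 112, 114, 115, 116, 118, 119, 120, 122, 124, 125, 126, 128, 130, 132, 133, 134, 135, 136, 138}

An element a ∈ Z/140Z (with a ≠ 0) is a zero-divisor iff gcd(a, 140) > 1 (because a is a unit precisely when gcd(a, n) = 1, and in Z/nZ every nonzero, non-unit element is a zero-divisor). Scan a = 1, ..., 139 and keep those with gcd(a, 140) > 1:
  gcd(2, 140) = 2, gcd(4, 140) = 4, gcd(5, 140) = 5, gcd(6, 140) = 2, gcd(7, 140) = 7, gcd(8, 140) = 4, gcd(10, 140) = 10, gcd(12, 140) = 4, gcd(14, 140) = 14, gcd(15, 140) = 5, gcd(16, 140) = 4, gcd(18, 140) = 2, gcd(20, 140) = 20, gcd(21, 140) = 7, gcd(22, 140) = 2, gcd(24, 140) = 4, gcd(25, 140) = 5, gcd(26, 140) = 2, gcd(28, 140) = 28, gcd(30, 140) = 10, gcd(32, 140) = 4, gcd(34, 140) = 2, gcd(35, 140) = 35, gcd(36, 140) = 4, gcd(38, 140) = 2, gcd(40, 140) = 20, gcd(42, 140) = 14, gcd(44, 140) = 4, gcd(45, 140) = 5, gcd(46, 140) = 2, gcd(48, 140) = 4, gcd(49, 140) = 7, gcd(50, 140) = 10, gcd(52, 140) = 4, gcd(54, 140) = 2, gcd(55, 140) = 5, gcd(56, 140) = 28, gcd(58, 140) = 2, gcd(60, 140) = 20, gcd(62, 140) = 2, gcd(63, 140) = 7, gcd(64, 140) = 4, gcd(65, 140) = 5, gcd(66, 140) = 2, gcd(68, 140) = 4, gcd(70, 140) = 70, gcd(72, 140) = 4, gcd(74, 140) = 2, gcd(75, 140) = 5, gcd(76, 140) = 4, gcd(77, 140) = 7, gcd(78, 140) = 2, gcd(80, 140) = 20, gcd(82, 140) = 2, gcd(84, 140) = 28, gcd(85, 140) = 5, gcd(86, 140) = 2, gcd(88, 140) = 4, gcd(90, 140) = 10, gcd(91, 140) = 7, gcd(92, 140) = 4, gcd(94, 140) = 2, gcd(95, 140) = 5, gcd(96, 140) = 4, gcd(98, 140) = 14, gcd(100, 140) = 20, gcd(102, 140) = 2, gcd(104, 140) = 4, gcd(105, 140) = 35, gcd(106, 140) = 2, gcd(108, 140) = 4, gcd(110, 140) = 10, gcd(112, 140) = 28, gcd(114, 140) = 2, gcd(115, 140) = 5, gcd(116, 140) = 4, gcd(118, 140) = 2, gcd(119, 140) = 7, gcd(120, 140) = 20, gcd(122, 140) = 2, gcd(124, 140) = 4, gcd(125, 140) = 5, gcd(126, 140) = 14, gcd(128, 140) = 4, gcd(130, 140) = 10, gcd(132, 140) = 4, gcd(133, 140) = 7, gcd(134, 140) = 2, gcd(135, 140) = 5, gcd(136, 140) = 4, gcd(138, 140) = 2.
All other a ∈ {1, ..., 139} have gcd(a, 140) = 1 and are units. So the nonzero zero-divisors are exactly the 91 values of a appearing in this scan.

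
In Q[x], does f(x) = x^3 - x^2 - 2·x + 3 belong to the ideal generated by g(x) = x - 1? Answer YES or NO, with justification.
NO

In Q[x] the ideal (g) consists of all multiples of g, so f ∈ (g) iff g | f, i.e. iff the remainder of f on division by g is 0. Divide f by g (g is monic, so eliminate the leading term of the running remainder at each step):
  leading term x^3: subtract (x^2)·g(x) = x^3 - x^2, leaving 3 - 2·x
  leading term -2·x: subtract (-2)·g(x) = 2 - 2·x, leaving 1
The remainder r(x) = 1 ≠ 0 (and deg r < deg g), so g ∤ f, i.e. f ∉ (g).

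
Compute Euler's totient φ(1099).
φ(1099) = 936

φ is multiplicative, with φ(p^e) = p^e − p^(e−1). Factorise 1099 = 7 · 157. Then
  φ(1099) = (7 − 1) · (157 − 1) = 6 · 156 = 936.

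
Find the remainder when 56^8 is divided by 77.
Use repeated squaring. Binary(8) = 1000. Walk through the bits of the exponent 8 left-to-right: at each bit after the leading one, square the running value, then multiply by 56 if the bit is 1 (always reducing mod 77):
  bit 1 = 1 (leading): start with 56.
  bit 2 = 0: square 56^2 = 3136 ≡ 56 (mod 77).
  bit 3 = 0: square 56^2 = 3136 ≡ 56 (mod 77).
  bit 4 = 0: square 56^2 = 3136 ≡ 56 (mod 77).
Final value: 56^8 ≡ 56 (mod 77).

Final answer: 56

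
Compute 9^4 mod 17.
Use repeated squaring. Binary(4) = 100. Walk through the bits of the exponent 4 left-to-right: at each bit after the leading one, square the running value, then multiply by 9 if the bit is 1 (always reducing mod 17):
  bit 1 = 1 (leading): start with 9.
  bit 2 = 0: square 9^2 = 81 ≡ 13 (mod 17).
  bit 3 = 0: square 13^2 = 169 ≡ 16 (mod 17).
Final value: 9^4 ≡ 16 (mod 17).

Final answer: 16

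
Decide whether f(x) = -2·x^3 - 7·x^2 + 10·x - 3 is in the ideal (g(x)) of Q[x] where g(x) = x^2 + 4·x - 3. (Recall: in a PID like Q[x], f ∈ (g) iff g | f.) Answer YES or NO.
YES

In Q[x] the ideal (g) consists of all multiples of g, so f ∈ (g) iff g | f, i.e. iff the remainder of f on division by g is 0. Divide f by g (g is monic, so eliminate the leading term of the running remainder at each step):
  leading term -2·x^3: subtract (-2·x)·g(x) = -2·x^3 - 8·x^2 + 6·x, leaving x^2 + 4·x - 3
  leading term x^2: subtract (1)·g(x) = x^2 + 4·x - 3, leaving 0
The remainder is 0, so f(x) = g(x) · h(x) with h(x) = 1 - 2·x. Hence g | f, i.e. f ∈ (g).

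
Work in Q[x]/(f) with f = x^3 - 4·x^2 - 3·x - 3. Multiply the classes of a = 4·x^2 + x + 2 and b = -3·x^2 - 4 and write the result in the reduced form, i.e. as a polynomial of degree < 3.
a · b ≡ -262·x^2 - 193·x - 161 (mod f(x))

First multiply in Q[x] without reducing: a · b = -12·x^4 - 3·x^3 - 22·x^2 - 4·x - 8. Now divide by f(x) = x^3 - 4·x^2 - 3·x - 3, eliminating the leading term at each step:
  leading term -12·x^4: subtract (-12·x)·f(x) = -12·x^4 + 48·x^3 + 36·x^2 + 36·x, leaving -51·x^3 - 58·x^2 - 40·x - 8
  leading term -51·x^3: subtract (-51)·f(x) = -51·x^3 + 204·x^2 + 153·x + 153, leaving -262·x^2 - 193·x - 161
The degree is now < 3, so this is the remainder. Hence a · b ≡ -262·x^2 - 193·x - 161 in Q[x]/(f).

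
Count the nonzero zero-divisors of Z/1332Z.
In Z/1332Z each nonzero element is either a unit (gcd with 1332 is 1) or a zero-divisor (gcd > 1). The number of units is φ(1332): factorise 1332 = 2^2 · 3^2 · 37, so φ(1332) = (2^2 − 2^1) · (3^2 − 3^1) · (37 − 1) = 2 · 6 · 36 = 432. The nonzero elements number 1332 − 1 = 1331. Hence the nonzero zero-divisors number 1331 − 432 = 899.

Final answer: Z/1332Z has 899 nonzero zero-divisors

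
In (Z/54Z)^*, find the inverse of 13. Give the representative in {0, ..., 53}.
Apply the extended Euclidean algorithm to (54, 13), tracking rows (r, s, t) with s·54 + t·13 = r. Each division r_prev = q·r_cur + r_new produces the new row as (previous row) − q·(current row):
  row A: (54, 1, 0)   [1·54 + 0·13 = 54]
  row B: (13, 0, 1)   [0·54 + 1·13 = 13]
  54 = 4·13 + 2   → row C = row A − 4·row B = (2, 1, −4)   [check: 1·54 − 4·13 = 2]
  13 = 6·2 + 1   → row D = row B − 6·row C = (1, −6, 25)   [check: −6·54 + 25·13 = 1]
  2 = 2·1 + 0   → remainder 0, stop. gcd = 1 (last nonzero row D).
The gcd is 1, so 13 is invertible mod 54. The last nonzero row gives −6·54 + 25·13 = 1, so t = 25. So 13^(−1) ≡ 25 (mod 54). Verify: 13 · 25 = 325 ≡ 1 (mod 54). ✓

Final answer: 13^(−1) ≡ 25 (mod 54)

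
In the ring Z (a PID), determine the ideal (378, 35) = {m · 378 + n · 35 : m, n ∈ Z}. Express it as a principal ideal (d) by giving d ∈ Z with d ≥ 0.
(378, 35) = (7); d = 7

In the PID Z, (a, b) is generated by gcd(a, b). Compute gcd(378, 35) with the extended Euclidean algorithm, tracking rows (r, s, t) with s·378 + t·35 = r:
  row A: (378, 1, 0)   [1·378 + 0·35 = 378]
  row B: (35, 0, 1)   [0·378 + 1·35 = 35]
  378 = 10·35 + 28   → row C = row A − 10·row B = (28, 1, −10)   [check: 1·378 − 10·35 = 28]
  35 = 1·28 + 7   → row D = row B − 1·row C = (7, −1, 11)   [check: −1·378 + 11·35 = 7]
  28 = 4·7 + 0   → remainder 0, stop. gcd = 7 (last nonzero row D).
So gcd(378, 35) = 7, with Bézout identity −1·378 + 11·35 = 7. Containment (⊇): the Bézout identity exhibits 7 as an element of (378, 35), giving (7) ⊆ (378, 35). Containment (⊆): since 7 | 378 and 7 | 35 (378 = 7·54, 35 = 7·5), every Z-linear combination of 378 and 35 is divisible by 7, so (378, 35) ⊆ (7). Therefore (378, 35) = (7), d = 7.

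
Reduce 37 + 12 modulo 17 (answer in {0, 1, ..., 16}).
15

Reduce the summands first: 37 ≡ 3 (mod 17), so 37 + 12 ≡ 3 + 12 (mod 17). 3 + 12 = 15; 15 = 0·17 + 15, so (37 + 12) mod 17 = 15.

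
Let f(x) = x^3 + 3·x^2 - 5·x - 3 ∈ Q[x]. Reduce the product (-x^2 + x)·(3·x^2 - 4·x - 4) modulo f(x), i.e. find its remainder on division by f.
First multiply in Q[x] without reducing: a · b = -3·x^4 + 7·x^3 - 4·x. Now divide by f(x) = x^3 + 3·x^2 - 5·x - 3, eliminating the leading term at each step:
  leading term -3·x^4: subtract (-3·x)·f(x) = -3·x^4 - 9·x^3 + 15·x^2 + 9·x, leaving 16·x^3 - 15·x^2 - 13·x
  leading term 16·x^3: subtract (16)·f(x) = 16·x^3 + 48·x^2 - 80·x - 48, leaving -63·x^2 + 67·x + 48
The degree is now < 3, so this is the remainder. Hence a · b ≡ -63·x^2 + 67·x + 48 in Q[x]/(f).

Final answer: a · b ≡ -63·x^2 + 67·x + 48 (mod f(x))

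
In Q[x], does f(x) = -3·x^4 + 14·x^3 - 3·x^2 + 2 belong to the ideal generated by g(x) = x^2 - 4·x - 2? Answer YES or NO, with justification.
YES

In Q[x] the ideal (g) consists of all multiples of g, so f ∈ (g) iff g | f, i.e. iff the remainder of f on division by g is 0. Divide f by g (g is monic, so eliminate the leading term of the running remainder at each step):
  leading term -3·x^4: subtract (-3·x^2)·g(x) = -3·x^4 + 12·x^3 + 6·x^2, leaving 2·x^3 - 9·x^2 + 2
  leading term 2·x^3: subtract (2·x)·g(x) = 2·x^3 - 8·x^2 - 4·x, leaving -x^2 + 4·x + 2
  leading term -x^2: subtract (-1)·g(x) = -x^2 + 4·x + 2, leaving 0
The remainder is 0, so f(x) = g(x) · h(x) with h(x) = -3·x^2 + 2·x - 1. Hence g | f, i.e. f ∈ (g).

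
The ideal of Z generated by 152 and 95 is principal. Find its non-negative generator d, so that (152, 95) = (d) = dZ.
(152, 95) = (19); d = 19

In the PID Z, (a, b) is generated by gcd(a, b). Compute gcd(152, 95) with the extended Euclidean algorithm, tracking rows (r, s, t) with s·152 + t·95 = r:
  row A: (152, 1, 0)   [1·152 + 0·95 = 152]
  row B: (95, 0, 1)   [0·152 + 1·95 = 95]
  152 = 1·95 + 57   → row C = row A − 1·row B = (57, 1, −1)   [check: 1·152 − 1·95 = 57]
  95 = 1·57 + 38   → row D = row B − 1·row C = (38, −1, 2)   [check: −1·152 + 2·95 = 38]
  57 = 1·38 + 19   → row E = row C − 1·row D = (19, 2, −3)   [check: 2·152 − 3·95 = 19]
  38 = 2·19 + 0   → remainder 0, stop. gcd = 19 (last nonzero row E).
So gcd(152, 95) = 19, with Bézout identity 2·152 − 3·95 = 19. Containment (⊇): the Bézout identity exhibits 19 as an element of (152, 95), giving (19) ⊆ (152, 95). Containment (⊆): since 19 | 152 and 19 | 95 (152 = 19·8, 95 = 19·5), every Z-linear combination of 152 and 95 is divisible by 19, so (152, 95) ⊆ (19). Therefore (152, 95) = (19), d = 19.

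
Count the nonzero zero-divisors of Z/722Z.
Z/722Z has 379 nonzero zero-divisors

In Z/722Z each nonzero element is either a unit (gcd with 722 is 1) or a zero-divisor (gcd > 1). The number of units is φ(722): factorise 722 = 2 · 19^2, so φ(722) = (2 − 1) · (19^2 − 19^1) = 1 · 342 = 342. The nonzero elements number 722 − 1 = 721. Hence the nonzero zero-divisors number 721 − 342 = 379.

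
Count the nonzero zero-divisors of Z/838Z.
Z/838Z has 419 nonzero zero-divisors

In Z/838Z each nonzero element is either a unit (gcd with 838 is 1) or a zero-divisor (gcd > 1). The number of units is φ(838): factorise 838 = 2 · 419, so φ(838) = (2 − 1) · (419 − 1) = 1 · 418 = 418. The nonzero elements number 838 − 1 = 837. Hence the nonzero zero-divisors number 837 − 418 = 419.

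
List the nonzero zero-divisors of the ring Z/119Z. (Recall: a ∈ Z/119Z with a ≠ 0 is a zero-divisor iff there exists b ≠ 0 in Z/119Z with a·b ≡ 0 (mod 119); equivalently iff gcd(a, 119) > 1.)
nonzero zero-divisors of Z/119Z = {7, 14, 17, 21, 28, 34, 35, 42, 49, 51, 56, 63, 68, 70, 77, 84, 85, 91, 98, 102, 105, 112}

An element a ∈ Z/119Z (with a ≠ 0) is a zero-divisor iff gcd(a, 119) > 1 (because a is a unit precisely when gcd(a, n) = 1, and in Z/nZ every nonzero, non-unit element is a zero-divisor). Scan a = 1, ..., 118 and keep those with gcd(a, 119) > 1:
  gcd(7, 119) = 7, gcd(14, 119) = 7, gcd(17, 119) = 17, gcd(21, 119) = 7, gcd(28, 119) = 7, gcd(34, 119) = 17, gcd(35, 119) = 7, gcd(42, 119) = 7, gcd(49, 119) = 7, gcd(51, 119) = 17, gcd(56, 119) = 7, gcd(63, 119) = 7, gcd(68, 119) = 17, gcd(70, 119) = 7, gcd(77, 119) = 7, gcd(84, 119) = 7, gcd(85, 119) = 17, gcd(91, 119) = 7, gcd(98, 119) = 7, gcd(102, 119) = 17, gcd(105, 119) = 7, gcd(112, 119) = 7.
All other a ∈ {1, ..., 118} have gcd(a, 119) = 1 and are units. So the nonzero zero-divisors are exactly the 22 values of a appearing in this scan.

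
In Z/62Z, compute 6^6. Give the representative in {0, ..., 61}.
Use repeated squaring. Binary(6) = 110. Walk through the bits of the exponent 6 left-to-right: at each bit after the leading one, square the running value, then multiply by 6 if the bit is 1 (always reducing mod 62):
  bit 1 = 1 (leading): start with 6.
  bit 2 = 1: square 6^2 = 36; bit is 1, so multiply 36·6 = 216 ≡ 30 (mod 62).
  bit 3 = 0: square 30^2 = 900 ≡ 32 (mod 62).
Final value: 6^6 ≡ 32 (mod 62).

Final answer: 32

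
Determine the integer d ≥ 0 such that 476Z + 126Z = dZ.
In the PID Z, (a, b) is generated by gcd(a, b). Compute gcd(476, 126) with the extended Euclidean algorithm, tracking rows (r, s, t) with s·476 + t·126 = r:
  row A: (476, 1, 0)   [1·476 + 0·126 = 476]
  row B: (126, 0, 1)   [0·476 + 1·126 = 126]
  476 = 3·126 + 98   → row C = row A − 3·row B = (98, 1, −3)   [check: 1·476 − 3·126 = 98]
  126 = 1·98 + 28   → row D = row B − 1·row C = (28, −1, 4)   [check: −1·476 + 4·126 = 28]
  98 = 3·28 + 14   → row E = row C − 3·row D = (14, 4, −15)   [check: 4·476 − 15·126 = 14]
  28 = 2·14 + 0   → remainder 0, stop. gcd = 14 (last nonzero row E).
So gcd(476, 126) = 14, with Bézout identity 4·476 − 15·126 = 14. Containment (⊇): the Bézout identity exhibits 14 as an element of (476, 126), giving (14) ⊆ (476, 126). Containment (⊆): since 14 | 476 and 14 | 126 (476 = 14·34, 126 = 14·9), every Z-linear combination of 476 and 126 is divisible by 14, so (476, 126) ⊆ (14). Therefore (476, 126) = (14), d = 14.

Final answer: (476, 126) = (14); d = 14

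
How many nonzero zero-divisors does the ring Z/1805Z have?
In Z/1805Z each nonzero element is either a unit (gcd with 1805 is 1) or a zero-divisor (gcd > 1). The number of units is φ(1805): factorise 1805 = 5 · 19^2, so φ(1805) = (5 − 1) · (19^2 − 19^1) = 4 · 342 = 1368. The nonzero elements number 1805 − 1 = 1804. Hence the nonzero zero-divisors number 1804 − 1368 = 436.

Final answer: Z/1805Z has 436 nonzero zero-divisors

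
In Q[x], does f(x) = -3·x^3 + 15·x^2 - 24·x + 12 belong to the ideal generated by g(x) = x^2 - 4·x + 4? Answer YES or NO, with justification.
YES

In Q[x] the ideal (g) consists of all multiples of g, so f ∈ (g) iff g | f, i.e. iff the remainder of f on division by g is 0. Divide f by g (g is monic, so eliminate the leading term of the running remainder at each step):
  leading term -3·x^3: subtract (-3·x)·g(x) = -3·x^3 + 12·x^2 - 12·x, leaving 3·x^2 - 12·x + 12
  leading term 3·x^2: subtract (3)·g(x) = 3·x^2 - 12·x + 12, leaving 0
The remainder is 0, so f(x) = g(x) · h(x) with h(x) = 3 - 3·x. Hence g | f, i.e. f ∈ (g).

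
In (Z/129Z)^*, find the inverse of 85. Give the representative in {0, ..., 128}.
Apply the extended Euclidean algorithm to (129, 85), tracking rows (r, s, t) with s·129 + t·85 = r. Each division r_prev = q·r_cur + r_new produces the new row as (previous row) − q·(current row):
  row A: (129, 1, 0)   [1·129 + 0·85 = 129]
  row B: (85, 0, 1)   [0·129 + 1·85 = 85]
  129 = 1·85 + 44   → row C = row A − 1·row B = (44, 1, −1)   [check: 1·129 − 1·85 = 44]
  85 = 1·44 + 41   → row D = row B − 1·row C = (41, −1, 2)   [check: −1·129 + 2·85 = 41]
  44 = 1·41 + 3   → row E = row C − 1·row D = (3, 2, −3)   [check: 2·129 − 3·85 = 3]
  41 = 13·3 + 2   → row F = row D − 13·row E = (2, −27, 41)   [check: −27·129 + 41·85 = 2]
  3 = 1·2 + 1   → row G = row E − 1·row F = (1, 29, −44)   [check: 29·129 − 44·85 = 1]
  2 = 2·1 + 0   → remainder 0, stop. gcd = 1 (last nonzero row G).
The gcd is 1, so 85 is invertible mod 129. The last nonzero row gives 29·129 − 44·85 = 1, so t = −44. So 85^(−1) ≡ −44 ≡ 85 (mod 129). Verify: 85 · 85 = 7225 ≡ 1 (mod 129). ✓

Final answer: 85^(−1) ≡ 85 (mod 129)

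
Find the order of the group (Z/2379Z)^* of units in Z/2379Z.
(Z/2379Z)^* consists of the classes a with gcd(a, 2379) = 1, so its order is φ(2379). φ is multiplicative, with φ(p^e) = p^e − p^(e−1). Factorise 2379 = 3 · 13 · 61. Then
  φ(2379) = (3 − 1) · (13 − 1) · (61 − 1) = 2 · 12 · 60 = 1440.
Thus |(Z/2379Z)^*| = 1440.

Final answer: |(Z/2379Z)^*| = 1440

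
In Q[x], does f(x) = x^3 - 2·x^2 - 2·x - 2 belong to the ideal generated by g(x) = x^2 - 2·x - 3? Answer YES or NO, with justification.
In Q[x] the ideal (g) consists of all multiples of g, so f ∈ (g) iff g | f, i.e. iff the remainder of f on division by g is 0. Divide f by g (g is monic, so eliminate the leading term of the running remainder at each step):
  leading term x^3: subtract (x)·g(x) = x^3 - 2·x^2 - 3·x, leaving x - 2
The remainder r(x) = x - 2 ≠ 0 (and deg r < deg g), so g ∤ f, i.e. f ∉ (g).

Final answer: NO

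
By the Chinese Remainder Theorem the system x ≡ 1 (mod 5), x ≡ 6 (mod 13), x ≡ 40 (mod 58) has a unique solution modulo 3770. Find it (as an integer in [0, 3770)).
x ≡ 2476 (mod 3770); the representative in [0, 3770) is 2476

The moduli 5, 13, 58 are pairwise coprime, so by the CRT there is a unique solution mod 5·13·58 = 3770.
Solve by successive substitution. Start with x ≡ 1 (mod 5).
  Combine with x ≡ 6 (mod 13): write x = 1 + 5·t and require 1 + 5·t ≡ 6 (mod 13), i.e. 5·t ≡ 6 − 1 ≡ 5 (mod 13). Since 5^(−1) ≡ 8 (mod 13), t ≡ 8·5 ≡ 1 (mod 13). So x ≡ 1 + 5·1 = 6 (mod 65).
  Combine with x ≡ 40 (mod 58): write x = 6 + 65·t and require 6 + 65·t ≡ 40 (mod 58), i.e. 65·t ≡ 40 − 6 ≡ 34 (mod 58). Since 65^(−1) ≡ 25 (mod 58) (65 ≡ 7 (mod 58)), t ≡ 25·34 ≡ 38 (mod 58). So x ≡ 6 + 65·38 = 2476 (mod 3770).
Unique solution in [0, 3770): x = 2476.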